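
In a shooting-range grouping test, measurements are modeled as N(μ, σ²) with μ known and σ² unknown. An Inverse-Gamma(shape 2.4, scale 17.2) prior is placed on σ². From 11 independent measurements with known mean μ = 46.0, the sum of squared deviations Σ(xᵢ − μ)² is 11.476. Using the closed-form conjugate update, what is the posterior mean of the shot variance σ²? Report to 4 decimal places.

3.3243

With known mean μ and an Inverse-Gamma(α, β) prior on σ², the Normal likelihood is conjugate: posterior is Inv-Gamma(α + n/2, β + Σ(xᵢ−μ)²/2).
Posterior: Inv-Gamma(2.4 + 11/2, 17.2 + 11.476/2) = Inv-Gamma(7.90, 22.9380).
E[σ²|data] = β/(α−1) = 22.9380/6.90 = 3.3243.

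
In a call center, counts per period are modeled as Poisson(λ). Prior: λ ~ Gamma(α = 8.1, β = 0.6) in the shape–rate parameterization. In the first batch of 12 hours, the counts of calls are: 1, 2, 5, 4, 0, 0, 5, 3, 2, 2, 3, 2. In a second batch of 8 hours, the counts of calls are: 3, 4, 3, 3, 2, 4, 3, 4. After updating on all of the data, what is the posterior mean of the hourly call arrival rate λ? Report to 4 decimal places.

3.0631

With a Gamma(shape α, rate β) prior, the Poisson likelihood is conjugate: the posterior is Gamma(α + ΣXᵢ, β + n).
Batch 1: sum of counts S = 29 over n = 12 hours.
After batch 1: Gamma(α+S, β+n) = Gamma(8.1+29, 0.6+12) = Gamma(37.1, 12.6).
Batch 2: sum of counts S = 26 over n = 8 hours.
After batch 2: Gamma(α+S, β+n) = Gamma(37.1+26, 12.6+8) = Gamma(63.1, 20.6).
Posterior mean = α/β = 63.1/20.6 = 3.0631.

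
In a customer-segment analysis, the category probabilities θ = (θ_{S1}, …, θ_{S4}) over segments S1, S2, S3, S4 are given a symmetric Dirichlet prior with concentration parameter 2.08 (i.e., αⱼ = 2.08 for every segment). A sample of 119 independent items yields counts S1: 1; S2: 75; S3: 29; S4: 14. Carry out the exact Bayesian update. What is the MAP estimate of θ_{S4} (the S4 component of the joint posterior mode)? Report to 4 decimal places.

0.1223

The Dirichlet prior is conjugate to the Multinomial likelihood: each posterior αⱼ = prior αⱼ + observed count nⱼ.
Posterior concentration: (3.08, 77.08, 31.08, 16.08), total = 127.32.
Joint mode component: (α_{S4}−1)/(Σα−K) = 15.08/123.32 = 0.1223.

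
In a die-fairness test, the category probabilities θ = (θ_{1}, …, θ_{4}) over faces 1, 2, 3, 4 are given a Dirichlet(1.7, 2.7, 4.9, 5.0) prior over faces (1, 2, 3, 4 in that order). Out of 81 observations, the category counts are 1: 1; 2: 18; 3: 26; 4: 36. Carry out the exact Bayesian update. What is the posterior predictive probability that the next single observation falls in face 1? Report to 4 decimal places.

0.0283

The Dirichlet prior is conjugate to the Multinomial likelihood: each posterior αⱼ = prior αⱼ + observed count nⱼ.
Posterior concentration: (2.7, 20.7, 30.9, 41.0), total = 95.3.
P(next = 1 | data) = α_{1}/Σα = 0.0283.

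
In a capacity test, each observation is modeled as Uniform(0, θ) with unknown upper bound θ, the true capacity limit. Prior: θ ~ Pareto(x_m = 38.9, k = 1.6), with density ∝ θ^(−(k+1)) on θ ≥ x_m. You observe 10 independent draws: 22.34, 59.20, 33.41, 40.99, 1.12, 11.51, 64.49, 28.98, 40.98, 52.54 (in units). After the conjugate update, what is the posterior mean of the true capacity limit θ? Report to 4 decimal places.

A Pareto(scale x_m, shape k) prior on the upper bound θ of Uniform(0, θ) is conjugate: posterior is Pareto(max(x_m, max xᵢ), k + n).
Sample maximum = 64.49; prior scale x_m = 38.9 → posterior scale = max = 64.49.
Posterior shape = 1.6 + 10 = 11.6.
E[θ|data] = k·x_m/(k−1) = 11.6·64.49/10.6 = 70.5740.

70.5740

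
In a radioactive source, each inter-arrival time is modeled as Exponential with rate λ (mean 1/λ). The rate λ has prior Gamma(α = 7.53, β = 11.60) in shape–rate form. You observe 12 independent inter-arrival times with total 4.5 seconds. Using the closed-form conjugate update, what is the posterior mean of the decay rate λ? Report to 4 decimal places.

1.2130

With a Gamma(shape α, rate β) prior on the exponential rate λ, the posterior after n observations with total T = Σxᵢ is Gamma(α+n, β+T).
Posterior: Gamma(7.53+12, 11.60+4.5) = Gamma(19.53, 16.10).
Posterior mean of λ = α/β = 19.53/16.10 = 1.2130.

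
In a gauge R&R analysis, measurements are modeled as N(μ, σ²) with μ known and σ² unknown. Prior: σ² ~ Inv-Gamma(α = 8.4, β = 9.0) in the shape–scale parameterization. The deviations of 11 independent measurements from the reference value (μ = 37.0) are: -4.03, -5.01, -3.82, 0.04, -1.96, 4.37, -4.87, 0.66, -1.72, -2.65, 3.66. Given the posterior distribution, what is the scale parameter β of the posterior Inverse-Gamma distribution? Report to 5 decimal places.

72.20125

With known mean μ and an Inverse-Gamma(α, β) prior on σ², the Normal likelihood is conjugate: posterior is Inv-Gamma(α + n/2, β + Σ(xᵢ−μ)²/2).
Σ(xᵢ−μ)² = (-4.03)² + (-5.01)² + (-3.82)² + (0.04)² + (-1.96)² + (4.37)² + (-4.87)² + (0.66)² + (-1.72)² + (-2.65)² + (3.66)² = 126.4025.
Posterior: Inv-Gamma(8.4 + 11/2, 9.0 + 126.4025/2) = Inv-Gamma(13.90, 72.20125).
Posterior β = 72.20125.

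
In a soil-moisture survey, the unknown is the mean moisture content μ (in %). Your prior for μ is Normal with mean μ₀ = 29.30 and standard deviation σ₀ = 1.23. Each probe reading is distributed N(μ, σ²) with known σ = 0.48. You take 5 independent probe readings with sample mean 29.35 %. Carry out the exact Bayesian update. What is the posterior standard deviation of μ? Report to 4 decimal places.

0.2115

For Normal data with known variance σ², a Normal(μ₀, σ₀²) prior on μ is conjugate. Posterior precision = 1/σ₀² + n/σ²; posterior mean is the precision-weighted average of μ₀ and x̄.
σ₀² = 1.23² = 1.5129, σ² = 0.48² = 0.2304; σ² + n·σ₀² = 0.2304 + 5·1.5129 = 7.7949.
Posterior precision = 1/σ₀² + n/σ² = 1/1.5129 + 5/0.2304 = (σ² + n·σ₀²)/(σ₀²σ²) = 7.7949/(1.5129·0.2304); posterior variance σₙ² = σ₀²σ²/(σ² + n·σ₀²) = 1.5129·0.2304/7.7949 = 0.044718.
Posterior SD = √σₙ² = √(1.5129·0.2304/7.7949) = 0.2115.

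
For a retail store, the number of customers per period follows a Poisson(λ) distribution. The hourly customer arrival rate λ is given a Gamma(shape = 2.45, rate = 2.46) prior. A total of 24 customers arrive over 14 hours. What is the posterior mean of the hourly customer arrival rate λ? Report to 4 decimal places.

With a Gamma(shape α, rate β) prior, the Poisson likelihood is conjugate: the posterior is Gamma(α + ΣXᵢ, β + n).
Posterior: Gamma(α+S, β+n) = Gamma(2.45+24, 2.46+14) = Gamma(26.45, 16.46).
Posterior mean = α/β = 26.45/16.46 = 1.6069.

1.6069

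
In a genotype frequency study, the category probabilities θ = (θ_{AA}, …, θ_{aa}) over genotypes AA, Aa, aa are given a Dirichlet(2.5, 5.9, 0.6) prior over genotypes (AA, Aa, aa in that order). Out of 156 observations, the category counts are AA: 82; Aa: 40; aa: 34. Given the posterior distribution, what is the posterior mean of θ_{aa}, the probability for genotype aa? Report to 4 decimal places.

The Dirichlet prior is conjugate to the Multinomial likelihood: each posterior αⱼ = prior αⱼ + observed count nⱼ.
Posterior concentration: (84.5, 45.9, 34.6), total = 165.0.
E[θ_{aa}|data] = α_{aa}/Σα = 34.6/165.0 = 0.2097.

0.2097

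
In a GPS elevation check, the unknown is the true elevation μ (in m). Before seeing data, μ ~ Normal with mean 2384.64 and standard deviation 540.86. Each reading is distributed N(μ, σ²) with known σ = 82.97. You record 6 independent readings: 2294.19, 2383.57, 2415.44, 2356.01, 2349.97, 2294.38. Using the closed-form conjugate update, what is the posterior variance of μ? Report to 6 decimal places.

1142.854401

For Normal data with known variance σ², a Normal(μ₀, σ₀²) prior on μ is conjugate. Posterior precision = 1/σ₀² + n/σ²; posterior mean is the precision-weighted average of μ₀ and x̄.
σ₀² = 540.86² = 292529.5396, σ² = 82.97² = 6884.0209; σ² + n·σ₀² = 6884.0209 + 6·292529.5396 = 1762061.2585.
Posterior precision = 1/σ₀² + n/σ² = 1/292529.5396 + 6/6884.0209 = (σ² + n·σ₀²)/(σ₀²σ²) = 1762061.2585/(292529.5396·6884.0209); posterior variance σₙ² = σ₀²σ²/(σ² + n·σ₀²) = 292529.5396·6884.0209/1762061.2585 = 1142.854401.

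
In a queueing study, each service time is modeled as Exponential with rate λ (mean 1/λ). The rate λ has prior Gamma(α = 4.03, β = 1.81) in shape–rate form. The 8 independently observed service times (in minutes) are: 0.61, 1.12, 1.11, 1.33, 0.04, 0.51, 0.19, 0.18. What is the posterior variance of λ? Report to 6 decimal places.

0.252678

With a Gamma(shape α, rate β) prior on the exponential rate λ, the posterior after n observations with total T = Σxᵢ is Gamma(α+n, β+T).
Sum of observations T = 5.09 minutes; n = 8.
Posterior: Gamma(4.03+8, 1.81+5.09) = Gamma(12.03, 6.90).
Var = α/β² = 0.252678.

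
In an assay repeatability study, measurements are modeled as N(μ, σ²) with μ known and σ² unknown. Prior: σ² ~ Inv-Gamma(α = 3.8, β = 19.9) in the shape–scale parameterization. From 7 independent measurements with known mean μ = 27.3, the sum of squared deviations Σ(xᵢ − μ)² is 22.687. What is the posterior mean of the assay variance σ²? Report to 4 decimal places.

4.9593

With known mean μ and an Inverse-Gamma(α, β) prior on σ², the Normal likelihood is conjugate: posterior is Inv-Gamma(α + n/2, β + Σ(xᵢ−μ)²/2).
Posterior: Inv-Gamma(3.8 + 7/2, 19.9 + 22.687/2) = Inv-Gamma(7.30, 31.2435).
E[σ²|data] = β/(α−1) = 31.2435/6.30 = 4.9593.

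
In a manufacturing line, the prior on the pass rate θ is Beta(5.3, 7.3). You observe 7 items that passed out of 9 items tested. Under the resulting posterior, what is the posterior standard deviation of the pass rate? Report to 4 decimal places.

0.1042

The Beta prior is conjugate to a Binomial/Bernoulli likelihood; the update adds successes to α and failures to β.
Posterior: Beta(α+k, β+n−k) = Beta(5.3+7, 7.3+2) = Beta(12.3, 9.3).
Var = αβ/((α+β)²(α+β+1)) = 12.3·9.3/(21.6²·22.6) = 0.01084856; SD = √0.01084856 = 0.1042.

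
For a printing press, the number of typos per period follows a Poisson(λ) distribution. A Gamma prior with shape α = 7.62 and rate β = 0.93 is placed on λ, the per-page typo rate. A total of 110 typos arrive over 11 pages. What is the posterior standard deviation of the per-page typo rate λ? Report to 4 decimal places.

With a Gamma(shape α, rate β) prior, the Poisson likelihood is conjugate: the posterior is Gamma(α + ΣXᵢ, β + n).
Posterior: Gamma(α+S, β+n) = Gamma(7.62+110, 0.93+11) = Gamma(117.62, 11.93).
SD = √α/β = √117.62/11.93 = 0.9091.

0.9091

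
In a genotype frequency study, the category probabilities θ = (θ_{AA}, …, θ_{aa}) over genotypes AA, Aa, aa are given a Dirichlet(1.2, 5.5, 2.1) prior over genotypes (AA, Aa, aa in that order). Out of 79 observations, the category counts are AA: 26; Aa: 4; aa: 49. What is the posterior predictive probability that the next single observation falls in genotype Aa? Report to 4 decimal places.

0.1082

The Dirichlet prior is conjugate to the Multinomial likelihood: each posterior αⱼ = prior αⱼ + observed count nⱼ.
Posterior concentration: (27.2, 9.5, 51.1), total = 87.8.
P(next = Aa | data) = α_{Aa}/Σα = 0.1082.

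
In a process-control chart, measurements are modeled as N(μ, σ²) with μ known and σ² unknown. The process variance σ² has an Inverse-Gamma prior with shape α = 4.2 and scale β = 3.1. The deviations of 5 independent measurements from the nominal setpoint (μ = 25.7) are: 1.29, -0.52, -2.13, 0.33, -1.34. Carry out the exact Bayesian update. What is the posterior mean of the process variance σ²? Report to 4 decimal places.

1.2786

With known mean μ and an Inverse-Gamma(α, β) prior on σ², the Normal likelihood is conjugate: posterior is Inv-Gamma(α + n/2, β + Σ(xᵢ−μ)²/2).
Σ(xᵢ−μ)² = (1.29)² + (-0.52)² + (-2.13)² + (0.33)² + (-1.34)² = 8.3759.
Posterior: Inv-Gamma(4.2 + 5/2, 3.1 + 8.3759/2) = Inv-Gamma(6.70, 7.28795).
E[σ²|data] = β/(α−1) = 7.28795/5.70 = 1.2786.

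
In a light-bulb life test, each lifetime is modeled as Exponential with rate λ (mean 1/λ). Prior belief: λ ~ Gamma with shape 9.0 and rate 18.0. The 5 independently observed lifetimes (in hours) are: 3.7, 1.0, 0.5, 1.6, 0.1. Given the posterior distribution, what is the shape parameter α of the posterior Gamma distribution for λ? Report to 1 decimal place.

14.0

With a Gamma(shape α, rate β) prior on the exponential rate λ, the posterior after n observations with total T = Σxᵢ is Gamma(α+n, β+T).
Sum of observations T = 6.9 hours; n = 5.
Posterior: Gamma(9.0+5, 18.0+6.9) = Gamma(14.0, 24.9).
Posterior α = 14.0.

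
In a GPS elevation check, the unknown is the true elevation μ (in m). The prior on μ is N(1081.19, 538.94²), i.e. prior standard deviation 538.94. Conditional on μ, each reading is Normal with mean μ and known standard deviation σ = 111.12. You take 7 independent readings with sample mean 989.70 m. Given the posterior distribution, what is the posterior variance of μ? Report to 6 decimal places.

For Normal data with known variance σ², a Normal(μ₀, σ₀²) prior on μ is conjugate. Posterior precision = 1/σ₀² + n/σ²; posterior mean is the precision-weighted average of μ₀ and x̄.
σ₀² = 538.94² = 290456.3236, σ² = 111.12² = 12347.6544; σ² + n·σ₀² = 12347.6544 + 7·290456.3236 = 2045541.9196.
Posterior precision = 1/σ₀² + n/σ² = 1/290456.3236 + 7/12347.6544 = (σ² + n·σ₀²)/(σ₀²σ²) = 2045541.9196/(290456.3236·12347.6544); posterior variance σₙ² = σ₀²σ²/(σ² + n·σ₀²) = 290456.3236·12347.6544/2045541.9196 = 1753.302764.

1753.302764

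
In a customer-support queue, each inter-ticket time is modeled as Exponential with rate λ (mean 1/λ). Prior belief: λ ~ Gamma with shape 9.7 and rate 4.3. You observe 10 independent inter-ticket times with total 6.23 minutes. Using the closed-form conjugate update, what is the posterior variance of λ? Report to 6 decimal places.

0.177668

With a Gamma(shape α, rate β) prior on the exponential rate λ, the posterior after n observations with total T = Σxᵢ is Gamma(α+n, β+T).
Posterior: Gamma(9.7+10, 4.3+6.23) = Gamma(19.7, 10.53).
Var = α/β² = 0.177668.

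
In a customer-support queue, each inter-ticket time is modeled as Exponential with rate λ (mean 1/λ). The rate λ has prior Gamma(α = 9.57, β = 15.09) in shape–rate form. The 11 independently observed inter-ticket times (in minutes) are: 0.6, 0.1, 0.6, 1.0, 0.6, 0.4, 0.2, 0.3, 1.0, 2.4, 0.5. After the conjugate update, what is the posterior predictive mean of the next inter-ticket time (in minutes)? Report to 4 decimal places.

1.1645

With a Gamma(shape α, rate β) prior on the exponential rate λ, the posterior after n observations with total T = Σxᵢ is Gamma(α+n, β+T).
Sum of observations T = 7.7 minutes; n = 11.
Posterior: Gamma(9.57+11, 15.09+7.7) = Gamma(20.57, 22.79).
The predictive distribution for the next observation is Lomax; its mean is β/(α−1) = 22.79/19.57 = 1.1645.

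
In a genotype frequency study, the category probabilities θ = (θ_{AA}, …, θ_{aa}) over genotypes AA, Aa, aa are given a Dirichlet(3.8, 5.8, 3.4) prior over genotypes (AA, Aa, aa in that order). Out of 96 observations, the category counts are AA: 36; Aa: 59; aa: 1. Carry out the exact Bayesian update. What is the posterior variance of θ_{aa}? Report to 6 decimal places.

The Dirichlet prior is conjugate to the Multinomial likelihood: each posterior αⱼ = prior αⱼ + observed count nⱼ.
Posterior concentration: (39.8, 64.8, 4.4), total = 109.0.
Var[θ_j] = α_j(Σα−α_j)/((Σα)²(Σα+1)) = 4.4·104.6/(109.0²·110.0) = 0.000352.

0.000352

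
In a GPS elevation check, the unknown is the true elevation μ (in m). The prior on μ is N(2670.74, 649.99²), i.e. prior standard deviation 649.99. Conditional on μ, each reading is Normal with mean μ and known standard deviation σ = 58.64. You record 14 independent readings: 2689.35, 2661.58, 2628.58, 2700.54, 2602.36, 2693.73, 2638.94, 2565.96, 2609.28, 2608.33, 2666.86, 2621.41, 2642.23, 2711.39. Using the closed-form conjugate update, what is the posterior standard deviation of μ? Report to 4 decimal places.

For Normal data with known variance σ², a Normal(μ₀, σ₀²) prior on μ is conjugate. Posterior precision = 1/σ₀² + n/σ²; posterior mean is the precision-weighted average of μ₀ and x̄.
σ₀² = 649.99² = 422487.0001, σ² = 58.64² = 3438.6496; σ² + n·σ₀² = 3438.6496 + 14·422487.0001 = 5918256.651.
Posterior precision = 1/σ₀² + n/σ² = 1/422487.0001 + 14/3438.6496 = (σ² + n·σ₀²)/(σ₀²σ²) = 5918256.651/(422487.0001·3438.6496); posterior variance σₙ² = σ₀²σ²/(σ² + n·σ₀²) = 422487.0001·3438.6496/5918256.651 = 245.475119.
Posterior SD = √σₙ² = √(422487.0001·3438.6496/5918256.651) = 15.6676.

15.6676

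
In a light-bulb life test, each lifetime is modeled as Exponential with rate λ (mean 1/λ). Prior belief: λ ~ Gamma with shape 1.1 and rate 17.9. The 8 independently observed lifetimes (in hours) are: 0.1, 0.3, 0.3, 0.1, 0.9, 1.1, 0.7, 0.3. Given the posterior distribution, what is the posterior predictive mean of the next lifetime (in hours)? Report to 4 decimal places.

2.6790

With a Gamma(shape α, rate β) prior on the exponential rate λ, the posterior after n observations with total T = Σxᵢ is Gamma(α+n, β+T).
Sum of observations T = 3.8 hours; n = 8.
Posterior: Gamma(1.1+8, 17.9+3.8) = Gamma(9.1, 21.7).
The predictive distribution for the next observation is Lomax; its mean is β/(α−1) = 21.7/8.1 = 2.6790.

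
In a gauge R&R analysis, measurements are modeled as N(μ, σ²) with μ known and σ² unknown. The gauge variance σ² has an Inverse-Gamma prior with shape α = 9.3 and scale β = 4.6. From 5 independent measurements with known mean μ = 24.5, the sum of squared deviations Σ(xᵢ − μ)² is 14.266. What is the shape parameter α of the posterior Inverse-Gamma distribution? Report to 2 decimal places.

With known mean μ and an Inverse-Gamma(α, β) prior on σ², the Normal likelihood is conjugate: posterior is Inv-Gamma(α + n/2, β + Σ(xᵢ−μ)²/2).
Posterior: Inv-Gamma(9.3 + 5/2, 4.6 + 14.266/2) = Inv-Gamma(11.80, 11.7330).
Posterior α = 11.80.

11.80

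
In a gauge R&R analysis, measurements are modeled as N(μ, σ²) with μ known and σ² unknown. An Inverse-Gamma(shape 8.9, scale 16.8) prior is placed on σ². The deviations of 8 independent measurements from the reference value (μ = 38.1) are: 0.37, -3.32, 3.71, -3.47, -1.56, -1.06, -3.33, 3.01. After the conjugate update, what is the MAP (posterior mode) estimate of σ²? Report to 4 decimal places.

With known mean μ and an Inverse-Gamma(α, β) prior on σ², the Normal likelihood is conjugate: posterior is Inv-Gamma(α + n/2, β + Σ(xᵢ−μ)²/2).
Σ(xᵢ−μ)² = (0.37)² + (-3.32)² + (3.71)² + (-3.47)² + (-1.56)² + (-1.06)² + (-3.33)² + (3.01)² = 60.6705.
Posterior: Inv-Gamma(8.9 + 8/2, 16.8 + 60.6705/2) = Inv-Gamma(12.90, 47.13525).
Mode = β/(α+1) = 47.13525/13.90 = 3.3910.

3.3910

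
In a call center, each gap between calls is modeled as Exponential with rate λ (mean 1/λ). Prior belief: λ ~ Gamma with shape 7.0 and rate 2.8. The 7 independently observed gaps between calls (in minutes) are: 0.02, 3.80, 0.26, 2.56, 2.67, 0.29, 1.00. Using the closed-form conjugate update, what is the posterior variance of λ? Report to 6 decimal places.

With a Gamma(shape α, rate β) prior on the exponential rate λ, the posterior after n observations with total T = Σxᵢ is Gamma(α+n, β+T).
Sum of observations T = 10.60 minutes; n = 7.
Posterior: Gamma(7.0+7, 2.8+10.60) = Gamma(14.0, 13.40).
Var = α/β² = 0.077968.

0.077968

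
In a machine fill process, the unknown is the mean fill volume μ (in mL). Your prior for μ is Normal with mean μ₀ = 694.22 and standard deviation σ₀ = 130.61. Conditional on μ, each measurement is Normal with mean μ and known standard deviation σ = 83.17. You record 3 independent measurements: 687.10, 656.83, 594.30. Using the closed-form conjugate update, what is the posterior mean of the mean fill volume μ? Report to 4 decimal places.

For Normal data with known variance σ², a Normal(μ₀, σ₀²) prior on μ is conjugate. Posterior precision = 1/σ₀² + n/σ²; posterior mean is the precision-weighted average of μ₀ and x̄.
Σxᵢ = 687.10 + 656.83 + 594.30 = 1938.23, so n·x̄ = 1938.23.
σ₀² = 130.61² = 17058.9721, σ² = 83.17² = 6917.2489; σ² + n·σ₀² = 6917.2489 + 3·17058.9721 = 58094.1652.
Posterior mean = (μ₀/σ₀² + n·x̄/σ²)/(1/σ₀² + n/σ²) = (σ²·μ₀ + σ₀²·n·x̄)/(σ² + n·σ₀²) = (6917.2489·694.22 + 17058.9721·1938.23)/58094.1652 = 37866304.024741/58094.1652 = 651.8091.

651.8091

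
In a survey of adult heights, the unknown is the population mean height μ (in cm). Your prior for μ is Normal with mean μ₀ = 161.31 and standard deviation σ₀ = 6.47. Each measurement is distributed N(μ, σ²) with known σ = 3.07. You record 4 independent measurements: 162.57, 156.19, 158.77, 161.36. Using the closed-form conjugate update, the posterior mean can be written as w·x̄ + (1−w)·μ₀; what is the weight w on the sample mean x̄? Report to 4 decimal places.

0.9467

For Normal data with known variance σ², a Normal(μ₀, σ₀²) prior on μ is conjugate. Posterior precision = 1/σ₀² + n/σ²; posterior mean is the precision-weighted average of μ₀ and x̄.
σ₀² = 6.47² = 41.8609, σ² = 3.07² = 9.4249. Prior precision 1/σ₀² = 1/41.8609; data precision n/σ² = 4/9.4249.
w = (n/σ²)/(1/σ₀² + n/σ²) = n·σ₀²/(σ² + n·σ₀²) = 4·41.8609/(9.4249 + 4·41.8609) = 167.4436/176.8685 = 0.9467.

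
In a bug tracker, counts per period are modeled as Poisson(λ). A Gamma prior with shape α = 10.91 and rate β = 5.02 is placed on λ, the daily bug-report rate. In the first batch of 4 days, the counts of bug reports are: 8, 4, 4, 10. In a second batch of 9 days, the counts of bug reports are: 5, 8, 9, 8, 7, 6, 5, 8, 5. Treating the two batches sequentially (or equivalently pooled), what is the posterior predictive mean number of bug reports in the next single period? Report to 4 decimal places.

With a Gamma(shape α, rate β) prior, the Poisson likelihood is conjugate: the posterior is Gamma(α + ΣXᵢ, β + n).
Batch 1: sum of counts S = 26 over n = 4 days.
After batch 1: Gamma(α+S, β+n) = Gamma(10.91+26, 5.02+4) = Gamma(36.91, 9.02).
Batch 2: sum of counts S = 61 over n = 9 days.
After batch 2: Gamma(α+S, β+n) = Gamma(36.91+61, 9.02+9) = Gamma(97.91, 18.02).
The predictive distribution for one future period is NegBinom with mean α/β = 5.4334.

5.4334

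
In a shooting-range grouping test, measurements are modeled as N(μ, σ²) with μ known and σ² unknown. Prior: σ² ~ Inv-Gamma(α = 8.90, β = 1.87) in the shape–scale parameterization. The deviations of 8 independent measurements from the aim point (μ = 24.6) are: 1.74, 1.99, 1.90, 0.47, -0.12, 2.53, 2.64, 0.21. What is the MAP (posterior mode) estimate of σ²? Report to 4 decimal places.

1.0067

With known mean μ and an Inverse-Gamma(α, β) prior on σ², the Normal likelihood is conjugate: posterior is Inv-Gamma(α + n/2, β + Σ(xᵢ−μ)²/2).
Σ(xᵢ−μ)² = (1.74)² + (1.99)² + (1.90)² + (0.47)² + (-0.12)² + (2.53)² + (2.64)² + (0.21)² = 24.2476.
Posterior: Inv-Gamma(8.90 + 8/2, 1.87 + 24.2476/2) = Inv-Gamma(12.90, 13.99380).
Mode = β/(α+1) = 13.99380/13.90 = 1.0067.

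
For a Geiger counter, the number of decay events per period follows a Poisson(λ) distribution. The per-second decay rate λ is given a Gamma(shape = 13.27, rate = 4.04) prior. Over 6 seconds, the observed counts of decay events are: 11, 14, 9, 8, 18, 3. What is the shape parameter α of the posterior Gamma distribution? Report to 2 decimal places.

With a Gamma(shape α, rate β) prior, the Poisson likelihood is conjugate: the posterior is Gamma(α + ΣXᵢ, β + n).
Sum of counts S = 63 over n = 6 seconds.
Posterior: Gamma(α+S, β+n) = Gamma(13.27+63, 4.04+6) = Gamma(76.27, 10.04).
Posterior α = 76.27.

76.27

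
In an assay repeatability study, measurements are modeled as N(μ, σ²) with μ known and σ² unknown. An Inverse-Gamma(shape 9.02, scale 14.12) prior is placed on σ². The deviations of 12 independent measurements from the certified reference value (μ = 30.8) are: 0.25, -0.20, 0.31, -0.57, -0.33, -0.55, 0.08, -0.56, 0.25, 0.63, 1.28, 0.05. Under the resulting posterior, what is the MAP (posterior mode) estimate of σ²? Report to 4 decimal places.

With known mean μ and an Inverse-Gamma(α, β) prior on σ², the Normal likelihood is conjugate: posterior is Inv-Gamma(α + n/2, β + Σ(xᵢ−μ)²/2).
Σ(xᵢ−μ)² = (0.25)² + (-0.20)² + (0.31)² + (-0.57)² + (-0.33)² + (-0.55)² + (0.08)² + (-0.56)² + (0.25)² + (0.63)² + (1.28)² + (0.05)² = 3.3552.
Posterior: Inv-Gamma(9.02 + 12/2, 14.12 + 3.3552/2) = Inv-Gamma(15.02, 15.79760).
Mode = β/(α+1) = 15.79760/16.02 = 0.9861.

0.9861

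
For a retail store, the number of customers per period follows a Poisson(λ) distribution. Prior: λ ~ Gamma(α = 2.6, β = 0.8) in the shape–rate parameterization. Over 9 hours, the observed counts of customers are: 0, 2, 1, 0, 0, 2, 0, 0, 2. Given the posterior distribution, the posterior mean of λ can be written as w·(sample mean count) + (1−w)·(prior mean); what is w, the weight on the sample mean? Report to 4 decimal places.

With a Gamma(shape α, rate β) prior, the Poisson likelihood is conjugate: the posterior is Gamma(α + ΣXᵢ, β + n).
Posterior mean = (α₀+S)/(β₀+n) = [n/(β₀+n)]·(S/n) + [β₀/(β₀+n)]·(α₀/β₀), so only n and β₀ enter the weight.
Weight on data w = n/(β₀+n) = 9/(0.8+9) = 9/9.8 = 0.9184.

0.9184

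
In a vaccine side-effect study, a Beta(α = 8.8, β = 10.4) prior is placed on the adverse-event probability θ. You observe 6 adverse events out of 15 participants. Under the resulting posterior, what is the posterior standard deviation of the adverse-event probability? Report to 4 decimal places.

0.0835

The Beta prior is conjugate to a Binomial/Bernoulli likelihood; the update adds successes to α and failures to β.
Posterior: Beta(α+k, β+n−k) = Beta(8.8+6, 10.4+9) = Beta(14.8, 19.4).
Var = αβ/((α+β)²(α+β+1)) = 14.8·19.4/(34.2²·35.2) = 0.00697379; SD = √0.00697379 = 0.0835.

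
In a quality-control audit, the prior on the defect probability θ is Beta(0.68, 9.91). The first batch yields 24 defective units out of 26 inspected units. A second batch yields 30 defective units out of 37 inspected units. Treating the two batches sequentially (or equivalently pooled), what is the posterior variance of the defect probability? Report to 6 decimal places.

The Beta prior is conjugate to a Binomial/Bernoulli likelihood; the update adds successes to α and failures to β.
After batch 1: Beta(0.68+24, 9.91+2) = Beta(24.68, 11.91).
After batch 2: Beta(24.68+30, 11.91+7) = Beta(54.68, 18.91).
Var = αβ/((α+β)²(α+β+1)) = 54.68·18.91/(73.59²·74.59) = 0.002560.

0.002560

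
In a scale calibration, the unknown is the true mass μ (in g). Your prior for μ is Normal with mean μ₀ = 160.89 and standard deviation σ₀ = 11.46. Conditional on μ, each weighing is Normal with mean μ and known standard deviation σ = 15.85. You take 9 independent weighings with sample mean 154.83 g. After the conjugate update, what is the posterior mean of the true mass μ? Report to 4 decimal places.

155.8922

For Normal data with known variance σ², a Normal(μ₀, σ₀²) prior on μ is conjugate. Posterior precision = 1/σ₀² + n/σ²; posterior mean is the precision-weighted average of μ₀ and x̄.
n·x̄ = 9·154.83 = 1393.47.
σ₀² = 11.46² = 131.3316, σ² = 15.85² = 251.2225; σ² + n·σ₀² = 251.2225 + 9·131.3316 = 1433.2069.
Posterior mean = (μ₀/σ₀² + n·x̄/σ²)/(1/σ₀² + n/σ²) = (σ²·μ₀ + σ₀²·n·x̄)/(σ² + n·σ₀²) = (251.2225·160.89 + 131.3316·1393.47)/1433.2069 = 223425.832677/1433.2069 = 155.8922.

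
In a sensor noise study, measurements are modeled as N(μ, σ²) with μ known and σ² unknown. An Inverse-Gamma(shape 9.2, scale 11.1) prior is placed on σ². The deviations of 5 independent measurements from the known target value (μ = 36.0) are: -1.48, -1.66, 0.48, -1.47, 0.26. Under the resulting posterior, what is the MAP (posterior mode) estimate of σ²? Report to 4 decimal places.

With known mean μ and an Inverse-Gamma(α, β) prior on σ², the Normal likelihood is conjugate: posterior is Inv-Gamma(α + n/2, β + Σ(xᵢ−μ)²/2).
Σ(xᵢ−μ)² = (-1.48)² + (-1.66)² + (0.48)² + (-1.47)² + (0.26)² = 7.4049.
Posterior: Inv-Gamma(9.2 + 5/2, 11.1 + 7.4049/2) = Inv-Gamma(11.70, 14.80245).
Mode = β/(α+1) = 14.80245/12.70 = 1.1655.

1.1655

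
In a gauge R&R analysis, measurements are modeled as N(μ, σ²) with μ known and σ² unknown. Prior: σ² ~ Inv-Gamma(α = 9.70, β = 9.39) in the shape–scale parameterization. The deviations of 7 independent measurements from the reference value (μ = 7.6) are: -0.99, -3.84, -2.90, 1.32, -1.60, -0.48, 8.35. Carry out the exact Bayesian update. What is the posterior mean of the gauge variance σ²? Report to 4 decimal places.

With known mean μ and an Inverse-Gamma(α, β) prior on σ², the Normal likelihood is conjugate: posterior is Inv-Gamma(α + n/2, β + Σ(xᵢ−μ)²/2).
Σ(xᵢ−μ)² = (-0.99)² + (-3.84)² + (-2.90)² + (1.32)² + (-1.60)² + (-0.48)² + (8.35)² = 98.3910.
Posterior: Inv-Gamma(9.70 + 7/2, 9.39 + 98.3910/2) = Inv-Gamma(13.20, 58.58550).
E[σ²|data] = β/(α−1) = 58.58550/12.20 = 4.8021.

4.8021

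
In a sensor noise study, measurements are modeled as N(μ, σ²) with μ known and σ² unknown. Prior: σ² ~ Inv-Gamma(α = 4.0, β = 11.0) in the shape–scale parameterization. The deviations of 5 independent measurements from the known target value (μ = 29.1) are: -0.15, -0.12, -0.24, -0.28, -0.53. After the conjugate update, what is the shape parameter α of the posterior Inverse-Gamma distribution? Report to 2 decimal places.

With known mean μ and an Inverse-Gamma(α, β) prior on σ², the Normal likelihood is conjugate: posterior is Inv-Gamma(α + n/2, β + Σ(xᵢ−μ)²/2).
Σ(xᵢ−μ)² = (-0.15)² + (-0.12)² + (-0.24)² + (-0.28)² + (-0.53)² = 0.4538.
Posterior: Inv-Gamma(4.0 + 5/2, 11.0 + 0.4538/2) = Inv-Gamma(6.50, 11.22690).
Posterior α = 6.50.

6.50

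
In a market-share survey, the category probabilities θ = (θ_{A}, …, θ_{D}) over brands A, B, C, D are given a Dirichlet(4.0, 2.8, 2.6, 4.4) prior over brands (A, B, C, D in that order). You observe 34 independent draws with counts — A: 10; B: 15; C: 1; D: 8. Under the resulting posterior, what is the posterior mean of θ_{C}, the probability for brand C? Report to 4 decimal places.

The Dirichlet prior is conjugate to the Multinomial likelihood: each posterior αⱼ = prior αⱼ + observed count nⱼ.
Posterior concentration: (14.0, 17.8, 3.6, 12.4), total = 47.8.
E[θ_{C}|data] = α_{C}/Σα = 3.6/47.8 = 0.0753.

0.0753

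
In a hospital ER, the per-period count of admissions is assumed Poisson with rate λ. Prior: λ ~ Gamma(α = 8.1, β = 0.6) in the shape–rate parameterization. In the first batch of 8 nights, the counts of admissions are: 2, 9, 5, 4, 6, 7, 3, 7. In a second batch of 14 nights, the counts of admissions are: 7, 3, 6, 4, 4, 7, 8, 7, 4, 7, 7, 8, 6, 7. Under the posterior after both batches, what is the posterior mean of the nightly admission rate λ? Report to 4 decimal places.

With a Gamma(shape α, rate β) prior, the Poisson likelihood is conjugate: the posterior is Gamma(α + ΣXᵢ, β + n).
Batch 1: sum of counts S = 43 over n = 8 nights.
After batch 1: Gamma(α+S, β+n) = Gamma(8.1+43, 0.6+8) = Gamma(51.1, 8.6).
Batch 2: sum of counts S = 85 over n = 14 nights.
After batch 2: Gamma(α+S, β+n) = Gamma(51.1+85, 8.6+14) = Gamma(136.1, 22.6).
Posterior mean = α/β = 136.1/22.6 = 6.0221.

6.0221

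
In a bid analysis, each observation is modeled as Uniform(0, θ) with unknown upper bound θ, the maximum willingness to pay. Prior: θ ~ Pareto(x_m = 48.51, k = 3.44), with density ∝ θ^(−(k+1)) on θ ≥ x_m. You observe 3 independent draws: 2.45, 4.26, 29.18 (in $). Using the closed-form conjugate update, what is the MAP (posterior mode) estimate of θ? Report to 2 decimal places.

48.51

A Pareto(scale x_m, shape k) prior on the upper bound θ of Uniform(0, θ) is conjugate: posterior is Pareto(max(x_m, max xᵢ), k + n).
Sample maximum = 29.18; prior scale x_m = 48.51 → posterior scale = max = 48.51.
Posterior shape = 3.44 + 3 = 6.44.
The Pareto density is decreasing on [x_m, ∞), so the mode is x_m = 48.51.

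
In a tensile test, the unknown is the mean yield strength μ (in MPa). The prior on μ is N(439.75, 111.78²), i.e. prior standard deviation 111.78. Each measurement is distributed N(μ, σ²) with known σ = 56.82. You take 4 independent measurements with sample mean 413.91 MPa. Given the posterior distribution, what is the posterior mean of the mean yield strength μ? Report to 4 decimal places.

For Normal data with known variance σ², a Normal(μ₀, σ₀²) prior on μ is conjugate. Posterior precision = 1/σ₀² + n/σ²; posterior mean is the precision-weighted average of μ₀ and x̄.
n·x̄ = 4·413.91 = 1655.64.
σ₀² = 111.78² = 12494.7684, σ² = 56.82² = 3228.5124; σ² + n·σ₀² = 3228.5124 + 4·12494.7684 = 53207.586.
Posterior mean = (μ₀/σ₀² + n·x̄/σ²)/(1/σ₀² + n/σ²) = (σ²·μ₀ + σ₀²·n·x̄)/(σ² + n·σ₀²) = (3228.5124·439.75 + 12494.7684·1655.64)/53207.586 = 22106576.681676/53207.586 = 415.4779.

415.4779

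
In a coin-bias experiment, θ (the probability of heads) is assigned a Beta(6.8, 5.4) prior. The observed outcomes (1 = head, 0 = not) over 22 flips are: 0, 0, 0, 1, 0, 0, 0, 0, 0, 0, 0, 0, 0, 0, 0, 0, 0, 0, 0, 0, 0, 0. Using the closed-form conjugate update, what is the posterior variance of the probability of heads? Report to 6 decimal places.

0.005002

The Beta prior is conjugate to a Binomial/Bernoulli likelihood; the update adds successes to α and failures to β.
Posterior: Beta(α+k, β+n−k) = Beta(6.8+1, 5.4+21) = Beta(7.8, 26.4).
Var = αβ/((α+β)²(α+β+1)) = 7.8·26.4/(34.2²·35.2) = 0.005002.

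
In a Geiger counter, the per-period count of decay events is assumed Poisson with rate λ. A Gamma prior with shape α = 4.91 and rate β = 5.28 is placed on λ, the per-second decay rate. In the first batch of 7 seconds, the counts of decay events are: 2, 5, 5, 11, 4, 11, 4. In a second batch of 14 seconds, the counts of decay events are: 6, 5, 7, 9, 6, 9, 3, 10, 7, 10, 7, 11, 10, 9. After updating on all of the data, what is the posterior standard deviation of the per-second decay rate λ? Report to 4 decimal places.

0.4751

With a Gamma(shape α, rate β) prior, the Poisson likelihood is conjugate: the posterior is Gamma(α + ΣXᵢ, β + n).
Batch 1: sum of counts S = 42 over n = 7 seconds.
After batch 1: Gamma(α+S, β+n) = Gamma(4.91+42, 5.28+7) = Gamma(46.91, 12.28).
Batch 2: sum of counts S = 109 over n = 14 seconds.
After batch 2: Gamma(α+S, β+n) = Gamma(46.91+109, 12.28+14) = Gamma(155.91, 26.28).
SD = √α/β = √155.91/26.28 = 0.4751.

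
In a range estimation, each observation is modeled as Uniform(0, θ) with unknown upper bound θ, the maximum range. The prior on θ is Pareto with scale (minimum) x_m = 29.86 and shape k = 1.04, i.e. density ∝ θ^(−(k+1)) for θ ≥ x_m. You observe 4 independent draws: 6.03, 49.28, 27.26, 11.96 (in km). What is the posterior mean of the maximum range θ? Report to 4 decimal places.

A Pareto(scale x_m, shape k) prior on the upper bound θ of Uniform(0, θ) is conjugate: posterior is Pareto(max(x_m, max xᵢ), k + n).
Sample maximum = 49.28; prior scale x_m = 29.86 → posterior scale = max = 49.28.
Posterior shape = 1.04 + 4 = 5.04.
E[θ|data] = k·x_m/(k−1) = 5.04·49.28/4.04 = 61.4780.

61.4780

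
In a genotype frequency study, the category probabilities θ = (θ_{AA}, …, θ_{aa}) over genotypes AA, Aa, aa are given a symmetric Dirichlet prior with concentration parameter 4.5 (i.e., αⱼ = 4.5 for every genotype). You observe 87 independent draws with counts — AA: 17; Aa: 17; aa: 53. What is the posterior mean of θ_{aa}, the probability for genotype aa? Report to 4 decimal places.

The Dirichlet prior is conjugate to the Multinomial likelihood: each posterior αⱼ = prior αⱼ + observed count nⱼ.
Posterior concentration: (21.5, 21.5, 57.5), total = 100.5.
E[θ_{aa}|data] = α_{aa}/Σα = 57.5/100.5 = 0.5721.

0.5721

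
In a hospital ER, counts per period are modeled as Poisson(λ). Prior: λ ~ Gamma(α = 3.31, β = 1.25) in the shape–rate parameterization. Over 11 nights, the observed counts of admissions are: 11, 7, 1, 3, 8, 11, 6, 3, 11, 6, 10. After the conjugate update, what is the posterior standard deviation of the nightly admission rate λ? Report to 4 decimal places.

With a Gamma(shape α, rate β) prior, the Poisson likelihood is conjugate: the posterior is Gamma(α + ΣXᵢ, β + n).
Sum of counts S = 77 over n = 11 nights.
Posterior: Gamma(α+S, β+n) = Gamma(3.31+77, 1.25+11) = Gamma(80.31, 12.25).
SD = √α/β = √80.31/12.25 = 0.7316.

0.7316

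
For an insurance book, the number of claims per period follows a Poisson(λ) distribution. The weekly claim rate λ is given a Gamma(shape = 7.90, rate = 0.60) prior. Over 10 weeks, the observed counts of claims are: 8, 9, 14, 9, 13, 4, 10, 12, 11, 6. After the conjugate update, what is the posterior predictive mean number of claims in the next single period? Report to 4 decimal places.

With a Gamma(shape α, rate β) prior, the Poisson likelihood is conjugate: the posterior is Gamma(α + ΣXᵢ, β + n).
Sum of counts S = 96 over n = 10 weeks.
Posterior: Gamma(α+S, β+n) = Gamma(7.90+96, 0.60+10) = Gamma(103.90, 10.60).
The predictive distribution for one future period is NegBinom with mean α/β = 9.8019.

9.8019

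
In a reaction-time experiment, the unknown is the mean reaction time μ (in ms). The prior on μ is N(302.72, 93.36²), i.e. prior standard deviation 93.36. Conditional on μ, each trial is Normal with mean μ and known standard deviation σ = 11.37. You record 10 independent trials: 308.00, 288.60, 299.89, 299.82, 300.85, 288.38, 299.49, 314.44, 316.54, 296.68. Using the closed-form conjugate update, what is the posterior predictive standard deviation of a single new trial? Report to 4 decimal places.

11.9242

For Normal data with known variance σ², a Normal(μ₀, σ₀²) prior on μ is conjugate. Posterior precision = 1/σ₀² + n/σ²; posterior mean is the precision-weighted average of μ₀ and x̄.
σ₀² = 93.36² = 8716.0896, σ² = 11.37² = 129.2769; σ² + n·σ₀² = 129.2769 + 10·8716.0896 = 87290.1729.
Posterior precision = 1/σ₀² + n/σ² = 1/8716.0896 + 10/129.2769 = (σ² + n·σ₀²)/(σ₀²σ²) = 87290.1729/(8716.0896·129.2769); posterior variance σₙ² = σ₀²σ²/(σ² + n·σ₀²) = 8716.0896·129.2769/87290.1729 = 12.908544.
Predictive variance for one new observation = σₙ² + σ² = 8716.0896·129.2769/87290.1729 + 129.2769 = σ²·(σ₀² + 87290.1729)/87290.1729 = 129.2769·96006.2625/87290.1729 = 142.185444; SD = √(129.2769·96006.2625/87290.1729) = 11.9242.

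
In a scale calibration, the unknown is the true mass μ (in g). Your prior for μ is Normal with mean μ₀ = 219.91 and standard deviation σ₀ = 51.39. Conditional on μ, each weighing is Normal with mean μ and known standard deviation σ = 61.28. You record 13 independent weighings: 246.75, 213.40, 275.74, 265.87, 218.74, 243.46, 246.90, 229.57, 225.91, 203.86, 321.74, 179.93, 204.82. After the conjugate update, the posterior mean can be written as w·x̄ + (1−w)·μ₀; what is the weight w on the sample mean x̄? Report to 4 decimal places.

For Normal data with known variance σ², a Normal(μ₀, σ₀²) prior on μ is conjugate. Posterior precision = 1/σ₀² + n/σ²; posterior mean is the precision-weighted average of μ₀ and x̄.
σ₀² = 51.39² = 2640.9321, σ² = 61.28² = 3755.2384. Prior precision 1/σ₀² = 1/2640.9321; data precision n/σ² = 13/3755.2384.
w = (n/σ²)/(1/σ₀² + n/σ²) = n·σ₀²/(σ² + n·σ₀²) = 13·2640.9321/(3755.2384 + 13·2640.9321) = 34332.1173/38087.3557 = 0.9014.

0.9014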